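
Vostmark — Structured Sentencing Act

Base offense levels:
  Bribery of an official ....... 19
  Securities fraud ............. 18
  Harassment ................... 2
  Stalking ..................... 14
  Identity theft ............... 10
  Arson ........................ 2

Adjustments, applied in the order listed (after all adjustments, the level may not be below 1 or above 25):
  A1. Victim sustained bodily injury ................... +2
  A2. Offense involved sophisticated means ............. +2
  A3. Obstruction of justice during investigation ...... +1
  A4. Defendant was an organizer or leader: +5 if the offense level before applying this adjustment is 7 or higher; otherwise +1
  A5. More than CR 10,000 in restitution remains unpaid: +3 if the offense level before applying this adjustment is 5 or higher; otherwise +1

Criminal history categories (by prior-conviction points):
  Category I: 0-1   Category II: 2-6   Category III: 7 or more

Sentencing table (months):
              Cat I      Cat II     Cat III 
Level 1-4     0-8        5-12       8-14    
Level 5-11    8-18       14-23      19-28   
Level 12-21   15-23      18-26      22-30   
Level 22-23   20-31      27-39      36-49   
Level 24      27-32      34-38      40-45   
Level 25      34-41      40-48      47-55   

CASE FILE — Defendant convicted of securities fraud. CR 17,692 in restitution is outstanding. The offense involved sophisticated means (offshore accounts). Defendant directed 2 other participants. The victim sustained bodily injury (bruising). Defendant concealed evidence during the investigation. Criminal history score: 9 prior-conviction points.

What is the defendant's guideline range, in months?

47-55 months

Base offense level for securities fraud: 18.
A1 applies: 18 + 2 = 20.
A2 applies: 20 + 2 = 22.
A3 applies: 22 + 1 = 23.
A4 applies (level before this adjustment is 23 ≥ 7, so +5): 23 + 5 = 28.
A5 applies (level before this adjustment is 28 ≥ 5, so +3): 28 + 3 = 31.
Level 31 exceeds the maximum of 25; capped at 25.
Final offense level: 25.
Criminal history: 9 prior points → Category III (7+).
Level 25 falls in the 25 band.
Grid: Level 25 × Category III = 47-55 months.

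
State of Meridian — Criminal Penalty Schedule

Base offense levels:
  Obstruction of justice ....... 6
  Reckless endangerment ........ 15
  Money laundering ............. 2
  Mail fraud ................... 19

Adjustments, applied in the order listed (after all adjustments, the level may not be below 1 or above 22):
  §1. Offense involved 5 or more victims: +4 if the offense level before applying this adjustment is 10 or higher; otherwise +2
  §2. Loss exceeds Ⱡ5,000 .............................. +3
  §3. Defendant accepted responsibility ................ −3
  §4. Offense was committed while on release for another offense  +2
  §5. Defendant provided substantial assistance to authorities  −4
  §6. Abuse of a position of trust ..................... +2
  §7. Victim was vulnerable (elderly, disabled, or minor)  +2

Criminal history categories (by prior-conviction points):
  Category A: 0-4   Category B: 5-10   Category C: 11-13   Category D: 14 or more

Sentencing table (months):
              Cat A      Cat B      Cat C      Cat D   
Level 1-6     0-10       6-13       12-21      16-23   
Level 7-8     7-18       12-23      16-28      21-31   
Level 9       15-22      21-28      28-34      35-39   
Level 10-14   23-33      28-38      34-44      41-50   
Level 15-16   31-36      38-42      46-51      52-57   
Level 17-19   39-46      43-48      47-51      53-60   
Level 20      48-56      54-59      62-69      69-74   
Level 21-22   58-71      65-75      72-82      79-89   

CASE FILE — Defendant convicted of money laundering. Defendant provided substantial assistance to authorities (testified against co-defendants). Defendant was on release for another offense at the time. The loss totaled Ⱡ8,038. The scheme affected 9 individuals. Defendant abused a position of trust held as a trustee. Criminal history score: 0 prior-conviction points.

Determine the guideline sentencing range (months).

7-18 months

Base offense level for money laundering: 2.
§1 applies (level before this adjustment is 2 < 10, so +2): 2 + 2 = 4.
§2 applies: 4 + 3 = 7.
§3 does not apply.
§4 applies: 7 + 2 = 9.
§5 applies: 9 − 4 = 5.
§6 applies: 5 + 2 = 7.
Final offense level: 7.
Criminal history: 0 prior points → Category A (0-4).
Level 7 falls in the 7-8 band.
Grid: Level 7-8 × Category A = 7-18 months.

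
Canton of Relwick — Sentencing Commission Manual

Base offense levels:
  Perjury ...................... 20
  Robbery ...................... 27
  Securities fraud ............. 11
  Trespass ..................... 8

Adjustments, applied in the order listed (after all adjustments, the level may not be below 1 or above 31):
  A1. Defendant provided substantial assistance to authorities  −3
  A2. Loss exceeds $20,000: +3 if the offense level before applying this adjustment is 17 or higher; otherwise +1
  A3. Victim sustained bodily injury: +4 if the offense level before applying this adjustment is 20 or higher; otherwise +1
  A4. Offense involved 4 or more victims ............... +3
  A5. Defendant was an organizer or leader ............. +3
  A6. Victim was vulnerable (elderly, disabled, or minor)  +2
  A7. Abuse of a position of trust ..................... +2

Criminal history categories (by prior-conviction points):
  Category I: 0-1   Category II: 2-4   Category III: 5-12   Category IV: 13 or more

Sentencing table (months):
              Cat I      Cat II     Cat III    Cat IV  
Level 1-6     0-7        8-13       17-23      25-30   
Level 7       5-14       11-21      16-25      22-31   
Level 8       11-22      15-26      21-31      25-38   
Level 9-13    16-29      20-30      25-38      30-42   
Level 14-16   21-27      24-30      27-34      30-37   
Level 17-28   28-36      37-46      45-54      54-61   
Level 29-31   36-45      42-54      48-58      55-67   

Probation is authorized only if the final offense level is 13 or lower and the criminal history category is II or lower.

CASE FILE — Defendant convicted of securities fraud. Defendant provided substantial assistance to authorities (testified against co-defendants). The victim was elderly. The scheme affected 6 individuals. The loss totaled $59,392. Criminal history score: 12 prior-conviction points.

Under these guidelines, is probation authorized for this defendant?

Base offense level for securities fraud: 11.
A1 applies: 11 − 3 = 8.
A2 applies (level before this adjustment is 8 < 17, so +1): 8 + 1 = 9.
A3 does not apply.
A4 applies: 9 + 3 = 12.
A6 applies: 12 + 2 = 14.
Final offense level: 14.
Criminal history: 12 prior points → Category III (5-12).
Level 14 falls in the 14-16 band.
Grid: Level 14-16 × Category III = 27-34 months.
Probation check: level 14 > 13 and category III > II → not eligible.

No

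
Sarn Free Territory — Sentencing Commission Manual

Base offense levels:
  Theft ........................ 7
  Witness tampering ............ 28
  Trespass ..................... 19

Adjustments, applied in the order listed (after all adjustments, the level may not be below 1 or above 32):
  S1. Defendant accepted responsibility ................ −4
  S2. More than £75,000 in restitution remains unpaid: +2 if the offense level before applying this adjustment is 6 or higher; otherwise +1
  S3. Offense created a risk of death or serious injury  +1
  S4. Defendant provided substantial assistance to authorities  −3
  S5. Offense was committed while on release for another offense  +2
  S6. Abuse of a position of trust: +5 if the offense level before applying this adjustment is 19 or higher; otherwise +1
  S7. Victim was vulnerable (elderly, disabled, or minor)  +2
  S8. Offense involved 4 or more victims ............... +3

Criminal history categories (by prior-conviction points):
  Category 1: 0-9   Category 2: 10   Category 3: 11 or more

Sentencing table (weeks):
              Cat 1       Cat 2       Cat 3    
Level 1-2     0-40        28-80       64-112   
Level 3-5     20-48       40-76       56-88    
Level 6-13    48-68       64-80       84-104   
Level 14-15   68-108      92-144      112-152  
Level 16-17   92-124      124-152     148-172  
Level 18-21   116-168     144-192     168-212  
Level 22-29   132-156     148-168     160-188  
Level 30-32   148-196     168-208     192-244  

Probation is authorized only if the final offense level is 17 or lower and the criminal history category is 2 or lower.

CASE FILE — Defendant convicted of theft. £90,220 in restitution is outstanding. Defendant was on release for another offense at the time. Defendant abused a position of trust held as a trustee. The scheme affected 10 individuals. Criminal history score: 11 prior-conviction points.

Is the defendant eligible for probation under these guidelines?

No

Base offense level for theft: 7.
S1 does not apply.
S2 applies (level before this adjustment is 7 ≥ 6, so +2): 7 + 2 = 9.
S3 does not apply.
S5 applies: 9 + 2 = 11.
S6 applies (level before this adjustment is 11 < 19, so +1): 11 + 1 = 12.
S7 does not apply.
S8 applies: 12 + 3 = 15.
Final offense level: 15.
Criminal history: 11 prior points → Category 3 (11+).
Level 15 falls in the 14-15 band.
Grid: Level 14-15 × Category 3 = 112-152 weeks.
Probation check: level 15 ≤ 17 and category 3 > 2 → not eligible.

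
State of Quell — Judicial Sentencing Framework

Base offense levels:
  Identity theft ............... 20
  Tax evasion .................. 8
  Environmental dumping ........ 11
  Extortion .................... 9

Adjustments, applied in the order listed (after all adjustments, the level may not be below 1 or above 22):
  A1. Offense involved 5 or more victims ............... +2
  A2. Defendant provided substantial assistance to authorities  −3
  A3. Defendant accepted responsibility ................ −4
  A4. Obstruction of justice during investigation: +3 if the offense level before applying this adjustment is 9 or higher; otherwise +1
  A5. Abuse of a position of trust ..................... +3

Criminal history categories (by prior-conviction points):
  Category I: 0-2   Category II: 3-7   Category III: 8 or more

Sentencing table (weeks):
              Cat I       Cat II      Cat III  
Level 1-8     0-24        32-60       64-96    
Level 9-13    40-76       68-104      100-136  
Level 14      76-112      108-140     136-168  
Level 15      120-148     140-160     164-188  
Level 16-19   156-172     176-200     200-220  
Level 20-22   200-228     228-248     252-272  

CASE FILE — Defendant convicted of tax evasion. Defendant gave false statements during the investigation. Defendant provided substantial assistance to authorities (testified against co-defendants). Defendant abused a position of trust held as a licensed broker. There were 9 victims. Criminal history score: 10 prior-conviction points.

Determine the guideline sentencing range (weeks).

Base offense level for tax evasion: 8.
A1 applies: 8 + 2 = 10.
A2 applies: 10 − 3 = 7.
A4 applies (level before this adjustment is 7 < 9, so +1): 7 + 1 = 8.
A5 applies: 8 + 3 = 11.
Final offense level: 11.
Criminal history: 10 prior points → Category III (8+).
Level 11 falls in the 9-13 band.
Grid: Level 9-13 × Category III = 100-136 weeks.

100-136 weeks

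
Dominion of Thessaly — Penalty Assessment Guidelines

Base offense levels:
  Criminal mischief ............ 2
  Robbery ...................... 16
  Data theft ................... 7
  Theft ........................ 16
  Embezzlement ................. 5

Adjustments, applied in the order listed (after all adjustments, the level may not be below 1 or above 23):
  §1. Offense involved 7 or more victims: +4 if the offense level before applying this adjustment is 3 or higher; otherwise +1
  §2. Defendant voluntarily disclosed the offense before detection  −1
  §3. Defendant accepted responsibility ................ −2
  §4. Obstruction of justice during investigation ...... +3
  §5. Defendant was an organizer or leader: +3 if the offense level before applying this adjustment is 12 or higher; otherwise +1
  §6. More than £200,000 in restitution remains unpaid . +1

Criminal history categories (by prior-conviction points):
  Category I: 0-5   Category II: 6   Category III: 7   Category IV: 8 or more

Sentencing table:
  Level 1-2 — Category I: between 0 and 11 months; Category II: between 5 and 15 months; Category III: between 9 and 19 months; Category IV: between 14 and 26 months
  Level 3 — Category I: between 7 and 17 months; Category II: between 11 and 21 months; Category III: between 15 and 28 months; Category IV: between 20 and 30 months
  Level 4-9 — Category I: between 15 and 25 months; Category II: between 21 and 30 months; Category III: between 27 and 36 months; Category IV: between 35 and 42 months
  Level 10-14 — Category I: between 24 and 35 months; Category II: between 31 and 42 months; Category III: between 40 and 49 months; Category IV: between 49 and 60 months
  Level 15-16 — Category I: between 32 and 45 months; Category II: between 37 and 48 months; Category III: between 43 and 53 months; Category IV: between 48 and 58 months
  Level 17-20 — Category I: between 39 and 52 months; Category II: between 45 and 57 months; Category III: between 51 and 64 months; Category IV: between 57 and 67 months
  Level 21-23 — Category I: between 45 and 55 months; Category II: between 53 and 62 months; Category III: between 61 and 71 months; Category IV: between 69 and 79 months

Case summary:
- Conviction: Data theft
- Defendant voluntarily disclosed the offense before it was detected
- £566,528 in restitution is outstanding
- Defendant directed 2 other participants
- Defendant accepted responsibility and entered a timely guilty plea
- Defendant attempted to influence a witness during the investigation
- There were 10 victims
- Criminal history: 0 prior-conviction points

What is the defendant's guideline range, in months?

24-35 months

Base offense level for data theft: 7.
§1 applies (level before this adjustment is 7 ≥ 3, so +4): 7 + 4 = 11.
§2 applies: 11 − 1 = 10.
§3 applies: 10 − 2 = 8.
§4 applies: 8 + 3 = 11.
§5 applies (level before this adjustment is 11 < 12, so +1): 11 + 1 = 12.
§6 applies: 12 + 1 = 13.
Final offense level: 13.
Criminal history: 0 prior points → Category I (0-5).
Level 13 falls in the 10-14 band.
Grid: Level 10-14 × Category I = 24-35 months.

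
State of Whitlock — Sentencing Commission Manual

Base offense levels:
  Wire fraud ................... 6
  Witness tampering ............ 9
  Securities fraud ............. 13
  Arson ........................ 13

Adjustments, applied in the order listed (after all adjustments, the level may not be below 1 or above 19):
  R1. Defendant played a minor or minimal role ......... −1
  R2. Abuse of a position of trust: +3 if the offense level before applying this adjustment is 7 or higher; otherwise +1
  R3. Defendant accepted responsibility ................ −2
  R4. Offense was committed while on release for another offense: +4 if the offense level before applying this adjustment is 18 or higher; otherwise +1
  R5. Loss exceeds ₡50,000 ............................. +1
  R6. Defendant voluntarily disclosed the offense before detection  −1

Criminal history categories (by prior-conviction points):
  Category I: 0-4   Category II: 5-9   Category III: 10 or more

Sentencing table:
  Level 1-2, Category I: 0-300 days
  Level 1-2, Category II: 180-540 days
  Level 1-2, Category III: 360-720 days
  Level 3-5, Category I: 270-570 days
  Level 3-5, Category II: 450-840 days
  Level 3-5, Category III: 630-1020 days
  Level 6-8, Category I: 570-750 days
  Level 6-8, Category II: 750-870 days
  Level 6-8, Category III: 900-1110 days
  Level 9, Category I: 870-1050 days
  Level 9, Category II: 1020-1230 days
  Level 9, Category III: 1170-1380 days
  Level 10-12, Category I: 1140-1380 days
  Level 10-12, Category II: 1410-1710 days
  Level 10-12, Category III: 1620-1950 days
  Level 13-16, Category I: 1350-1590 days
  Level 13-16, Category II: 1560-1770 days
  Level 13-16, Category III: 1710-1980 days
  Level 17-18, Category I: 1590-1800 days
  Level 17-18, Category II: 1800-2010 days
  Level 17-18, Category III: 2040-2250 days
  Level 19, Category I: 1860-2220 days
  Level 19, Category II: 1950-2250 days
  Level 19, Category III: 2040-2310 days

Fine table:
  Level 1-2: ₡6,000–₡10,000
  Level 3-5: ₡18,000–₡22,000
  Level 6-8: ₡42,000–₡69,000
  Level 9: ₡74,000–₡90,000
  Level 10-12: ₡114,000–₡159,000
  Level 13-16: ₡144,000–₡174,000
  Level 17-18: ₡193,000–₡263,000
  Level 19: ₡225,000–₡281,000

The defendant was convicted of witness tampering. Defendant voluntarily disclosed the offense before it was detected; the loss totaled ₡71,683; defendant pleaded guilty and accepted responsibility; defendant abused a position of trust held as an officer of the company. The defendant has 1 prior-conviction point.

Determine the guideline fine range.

Base offense level for witness tampering: 9.
R2 applies (level before this adjustment is 9 ≥ 7, so +3): 9 + 3 = 12.
R3 applies: 12 − 2 = 10.
R4 does not apply.
R5 applies: 10 + 1 = 11.
R6 applies: 11 − 1 = 10.
Final offense level: 10.
Level 10 falls in the 10-12 band.
Fine table: Level 10-12 → ₡114,000–₡159,000.

₡114,000–₡159,000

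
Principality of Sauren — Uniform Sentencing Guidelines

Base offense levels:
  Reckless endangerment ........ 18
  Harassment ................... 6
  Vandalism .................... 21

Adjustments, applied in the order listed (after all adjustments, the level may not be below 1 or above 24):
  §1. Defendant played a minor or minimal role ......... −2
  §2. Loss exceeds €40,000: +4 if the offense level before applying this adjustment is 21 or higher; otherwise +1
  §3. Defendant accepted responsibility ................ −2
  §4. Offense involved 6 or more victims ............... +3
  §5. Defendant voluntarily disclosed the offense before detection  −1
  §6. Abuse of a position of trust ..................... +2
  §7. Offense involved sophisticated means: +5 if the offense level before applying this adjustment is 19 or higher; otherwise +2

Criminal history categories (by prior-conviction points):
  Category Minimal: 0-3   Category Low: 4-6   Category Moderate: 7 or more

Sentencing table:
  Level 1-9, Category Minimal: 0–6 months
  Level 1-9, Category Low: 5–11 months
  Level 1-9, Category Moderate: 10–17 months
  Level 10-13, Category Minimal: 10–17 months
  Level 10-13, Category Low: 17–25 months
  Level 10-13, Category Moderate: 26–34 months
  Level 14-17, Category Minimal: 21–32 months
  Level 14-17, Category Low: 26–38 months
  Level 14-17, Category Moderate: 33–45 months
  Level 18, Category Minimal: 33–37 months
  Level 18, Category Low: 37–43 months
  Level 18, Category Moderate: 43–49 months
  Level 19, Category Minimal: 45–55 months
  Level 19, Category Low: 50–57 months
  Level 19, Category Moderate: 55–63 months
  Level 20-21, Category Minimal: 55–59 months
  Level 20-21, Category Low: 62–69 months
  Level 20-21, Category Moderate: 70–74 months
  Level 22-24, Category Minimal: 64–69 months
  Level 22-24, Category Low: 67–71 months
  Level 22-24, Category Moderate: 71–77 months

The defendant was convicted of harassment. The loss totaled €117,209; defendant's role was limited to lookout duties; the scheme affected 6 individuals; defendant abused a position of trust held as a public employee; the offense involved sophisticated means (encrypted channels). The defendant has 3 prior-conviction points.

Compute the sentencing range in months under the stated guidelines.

10-17 months

Base offense level for harassment: 6.
§1 applies: 6 − 2 = 4.
§2 applies (level before this adjustment is 4 < 21, so +1): 4 + 1 = 5.
§3 does not apply.
§4 applies: 5 + 3 = 8.
§6 applies: 8 + 2 = 10.
§7 applies (level before this adjustment is 10 < 19, so +2): 10 + 2 = 12.
Final offense level: 12.
Criminal history: 3 prior points → Category Minimal (0-3).
Level 12 falls in the 10-13 band.
Grid: Level 10-13 × Category Minimal = 10-17 months.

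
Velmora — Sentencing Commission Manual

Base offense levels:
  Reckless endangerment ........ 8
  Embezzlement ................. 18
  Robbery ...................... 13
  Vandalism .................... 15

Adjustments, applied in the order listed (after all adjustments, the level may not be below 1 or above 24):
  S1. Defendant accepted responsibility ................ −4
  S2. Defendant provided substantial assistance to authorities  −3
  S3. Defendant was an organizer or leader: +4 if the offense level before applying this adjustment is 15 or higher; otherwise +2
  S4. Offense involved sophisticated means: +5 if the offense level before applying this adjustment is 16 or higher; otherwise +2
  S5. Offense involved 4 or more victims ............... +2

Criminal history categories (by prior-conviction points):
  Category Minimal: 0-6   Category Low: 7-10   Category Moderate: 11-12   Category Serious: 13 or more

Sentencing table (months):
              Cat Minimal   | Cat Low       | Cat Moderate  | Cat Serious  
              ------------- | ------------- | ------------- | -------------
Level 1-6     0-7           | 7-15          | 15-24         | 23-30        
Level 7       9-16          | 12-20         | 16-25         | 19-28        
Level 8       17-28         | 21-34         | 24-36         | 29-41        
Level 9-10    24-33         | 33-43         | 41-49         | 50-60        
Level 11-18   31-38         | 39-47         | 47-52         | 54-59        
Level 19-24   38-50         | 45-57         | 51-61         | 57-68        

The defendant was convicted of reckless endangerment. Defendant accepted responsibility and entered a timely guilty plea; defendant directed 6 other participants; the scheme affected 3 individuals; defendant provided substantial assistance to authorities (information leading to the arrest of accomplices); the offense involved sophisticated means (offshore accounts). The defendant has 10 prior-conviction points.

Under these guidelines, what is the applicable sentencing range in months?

7-15 months

Base offense level for reckless endangerment: 8.
S1 applies: 8 − 4 = 4.
S2 applies: 4 − 3 = 1.
S3 applies (level before this adjustment is 1 < 15, so +2): 1 + 2 = 3.
S4 applies (level before this adjustment is 3 < 16, so +2): 3 + 2 = 5.
Final offense level: 5.
Criminal history: 10 prior points → Category Low (7-10).
Level 5 falls in the 1-6 band.
Grid: Level 1-6 × Category Low = 7-15 months.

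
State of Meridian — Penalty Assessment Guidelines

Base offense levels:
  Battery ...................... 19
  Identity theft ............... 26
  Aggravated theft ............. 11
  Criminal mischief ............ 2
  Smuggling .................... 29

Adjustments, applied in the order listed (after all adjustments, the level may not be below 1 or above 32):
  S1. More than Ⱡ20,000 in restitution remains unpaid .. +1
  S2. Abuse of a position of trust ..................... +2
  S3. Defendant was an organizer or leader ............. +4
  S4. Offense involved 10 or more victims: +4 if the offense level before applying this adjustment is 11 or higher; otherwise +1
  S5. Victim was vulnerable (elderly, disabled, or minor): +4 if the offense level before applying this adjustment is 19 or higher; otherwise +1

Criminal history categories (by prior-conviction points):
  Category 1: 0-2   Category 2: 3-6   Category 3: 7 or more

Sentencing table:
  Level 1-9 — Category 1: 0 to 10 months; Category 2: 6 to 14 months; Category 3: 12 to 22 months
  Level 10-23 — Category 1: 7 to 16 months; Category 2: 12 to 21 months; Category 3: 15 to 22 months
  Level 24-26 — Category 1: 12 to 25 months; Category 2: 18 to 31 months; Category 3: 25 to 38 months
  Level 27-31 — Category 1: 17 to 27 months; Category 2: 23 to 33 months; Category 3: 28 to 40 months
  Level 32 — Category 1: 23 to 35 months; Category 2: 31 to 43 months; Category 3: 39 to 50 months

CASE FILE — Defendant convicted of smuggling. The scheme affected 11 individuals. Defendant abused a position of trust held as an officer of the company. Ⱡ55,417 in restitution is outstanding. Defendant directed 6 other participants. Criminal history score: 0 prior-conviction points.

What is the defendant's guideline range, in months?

23-35 months

Base offense level for smuggling: 29.
S1 applies: 29 + 1 = 30.
S2 applies: 30 + 2 = 32.
S3 applies: 32 + 4 = 36.
S4 applies (level before this adjustment is 36 ≥ 11, so +4): 36 + 4 = 40.
Level 40 exceeds the maximum of 32; capped at 32.
Final offense level: 32.
Criminal history: 0 prior points → Category 1 (0-2).
Level 32 falls in the 32 band.
Grid: Level 32 × Category 1 = 23-35 months.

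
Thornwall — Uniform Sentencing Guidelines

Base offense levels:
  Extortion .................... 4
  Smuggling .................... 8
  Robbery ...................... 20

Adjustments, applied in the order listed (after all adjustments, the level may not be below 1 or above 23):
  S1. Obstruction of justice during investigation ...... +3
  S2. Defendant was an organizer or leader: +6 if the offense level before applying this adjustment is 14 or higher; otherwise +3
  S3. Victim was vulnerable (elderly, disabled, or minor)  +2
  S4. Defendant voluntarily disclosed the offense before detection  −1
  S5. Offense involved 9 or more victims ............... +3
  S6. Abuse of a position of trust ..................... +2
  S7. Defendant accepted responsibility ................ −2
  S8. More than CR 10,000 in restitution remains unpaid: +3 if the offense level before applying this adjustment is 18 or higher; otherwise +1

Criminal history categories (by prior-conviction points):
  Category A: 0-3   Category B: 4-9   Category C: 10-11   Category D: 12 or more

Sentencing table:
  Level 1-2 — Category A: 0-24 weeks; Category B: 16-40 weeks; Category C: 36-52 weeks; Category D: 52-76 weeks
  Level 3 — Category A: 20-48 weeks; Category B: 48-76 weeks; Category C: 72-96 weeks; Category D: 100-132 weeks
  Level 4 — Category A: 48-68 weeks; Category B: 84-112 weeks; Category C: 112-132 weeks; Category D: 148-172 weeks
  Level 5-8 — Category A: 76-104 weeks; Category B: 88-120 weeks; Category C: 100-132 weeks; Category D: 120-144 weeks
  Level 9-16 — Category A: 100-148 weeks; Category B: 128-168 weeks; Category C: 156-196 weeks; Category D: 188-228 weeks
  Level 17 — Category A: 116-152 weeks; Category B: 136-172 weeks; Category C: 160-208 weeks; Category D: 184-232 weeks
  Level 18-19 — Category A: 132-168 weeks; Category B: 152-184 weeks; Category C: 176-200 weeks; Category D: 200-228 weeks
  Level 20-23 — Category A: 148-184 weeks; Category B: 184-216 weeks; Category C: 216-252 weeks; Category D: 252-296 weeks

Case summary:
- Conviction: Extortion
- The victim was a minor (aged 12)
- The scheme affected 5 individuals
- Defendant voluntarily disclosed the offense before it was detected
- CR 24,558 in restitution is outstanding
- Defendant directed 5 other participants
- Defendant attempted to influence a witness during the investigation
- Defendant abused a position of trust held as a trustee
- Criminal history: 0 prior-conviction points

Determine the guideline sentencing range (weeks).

100-148 weeks

Base offense level for extortion: 4.
S1 applies: 4 + 3 = 7.
S2 applies (level before this adjustment is 7 < 14, so +3): 7 + 3 = 10.
S3 applies: 10 + 2 = 12.
S4 applies: 12 − 1 = 11.
S5 does not apply.
S6 applies: 11 + 2 = 13.
S7 does not apply.
S8 applies (level before this adjustment is 13 < 18, so +1): 13 + 1 = 14.
Final offense level: 14.
Criminal history: 0 prior points → Category A (0-3).
Level 14 falls in the 9-16 band.
Grid: Level 9-16 × Category A = 100-148 weeks.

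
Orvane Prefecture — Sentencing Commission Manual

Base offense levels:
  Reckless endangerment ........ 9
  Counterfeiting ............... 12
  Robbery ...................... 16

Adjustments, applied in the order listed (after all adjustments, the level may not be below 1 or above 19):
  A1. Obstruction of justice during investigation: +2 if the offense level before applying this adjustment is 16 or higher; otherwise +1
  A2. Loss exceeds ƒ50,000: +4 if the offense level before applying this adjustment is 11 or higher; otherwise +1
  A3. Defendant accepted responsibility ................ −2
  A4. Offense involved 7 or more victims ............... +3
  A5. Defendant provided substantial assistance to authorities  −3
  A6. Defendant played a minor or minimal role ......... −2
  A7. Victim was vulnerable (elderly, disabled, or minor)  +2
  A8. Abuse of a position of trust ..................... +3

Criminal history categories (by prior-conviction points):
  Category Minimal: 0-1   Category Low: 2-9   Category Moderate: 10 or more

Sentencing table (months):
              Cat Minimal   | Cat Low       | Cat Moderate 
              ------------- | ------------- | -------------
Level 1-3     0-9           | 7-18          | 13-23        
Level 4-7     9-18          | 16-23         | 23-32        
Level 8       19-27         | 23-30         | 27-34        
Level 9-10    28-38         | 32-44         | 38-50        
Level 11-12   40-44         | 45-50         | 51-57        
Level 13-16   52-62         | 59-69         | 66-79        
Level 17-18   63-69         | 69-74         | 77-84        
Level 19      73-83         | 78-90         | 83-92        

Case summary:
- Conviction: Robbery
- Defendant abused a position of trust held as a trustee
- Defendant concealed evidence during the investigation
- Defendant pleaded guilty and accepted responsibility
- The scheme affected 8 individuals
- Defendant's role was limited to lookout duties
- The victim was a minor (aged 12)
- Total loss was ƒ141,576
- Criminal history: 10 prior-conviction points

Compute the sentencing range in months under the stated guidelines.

83-92 months

Base offense level for robbery: 16.
A1 applies (level before this adjustment is 16 ≥ 16, so +2): 16 + 2 = 18.
A2 applies (level before this adjustment is 18 ≥ 11, so +4): 18 + 4 = 22.
A3 applies: 22 − 2 = 20.
A4 applies: 20 + 3 = 23.
A5 does not apply.
A6 applies: 23 − 2 = 21.
A7 applies: 21 + 2 = 23.
A8 applies: 23 + 3 = 26.
Level 26 exceeds the maximum of 19; capped at 19.
Final offense level: 19.
Criminal history: 10 prior points → Category Moderate (10+).
Level 19 falls in the 19 band.
Grid: Level 19 × Category Moderate = 83-92 months.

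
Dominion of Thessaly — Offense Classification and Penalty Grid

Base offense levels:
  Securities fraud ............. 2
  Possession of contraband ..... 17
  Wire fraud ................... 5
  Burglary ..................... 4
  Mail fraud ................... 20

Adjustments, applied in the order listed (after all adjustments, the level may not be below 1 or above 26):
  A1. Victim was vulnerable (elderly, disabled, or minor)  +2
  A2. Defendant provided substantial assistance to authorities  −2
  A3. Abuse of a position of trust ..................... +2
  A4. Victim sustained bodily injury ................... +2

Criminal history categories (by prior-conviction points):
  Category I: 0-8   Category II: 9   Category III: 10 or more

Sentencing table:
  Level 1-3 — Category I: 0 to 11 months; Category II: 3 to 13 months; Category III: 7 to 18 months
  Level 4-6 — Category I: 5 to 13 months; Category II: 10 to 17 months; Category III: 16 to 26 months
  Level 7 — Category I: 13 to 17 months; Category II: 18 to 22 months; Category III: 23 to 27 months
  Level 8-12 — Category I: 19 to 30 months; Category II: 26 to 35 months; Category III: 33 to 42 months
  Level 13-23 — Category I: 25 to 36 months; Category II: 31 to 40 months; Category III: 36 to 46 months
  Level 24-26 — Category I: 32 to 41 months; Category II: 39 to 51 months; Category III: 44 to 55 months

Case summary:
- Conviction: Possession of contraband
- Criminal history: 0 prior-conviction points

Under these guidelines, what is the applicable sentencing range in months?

Base offense level for possession of contraband: 17.
Final offense level: 17.
Criminal history: 0 prior points → Category I (0-8).
Level 17 falls in the 13-23 band.
Grid: Level 13-23 × Category I = 25-36 months.

25-36 months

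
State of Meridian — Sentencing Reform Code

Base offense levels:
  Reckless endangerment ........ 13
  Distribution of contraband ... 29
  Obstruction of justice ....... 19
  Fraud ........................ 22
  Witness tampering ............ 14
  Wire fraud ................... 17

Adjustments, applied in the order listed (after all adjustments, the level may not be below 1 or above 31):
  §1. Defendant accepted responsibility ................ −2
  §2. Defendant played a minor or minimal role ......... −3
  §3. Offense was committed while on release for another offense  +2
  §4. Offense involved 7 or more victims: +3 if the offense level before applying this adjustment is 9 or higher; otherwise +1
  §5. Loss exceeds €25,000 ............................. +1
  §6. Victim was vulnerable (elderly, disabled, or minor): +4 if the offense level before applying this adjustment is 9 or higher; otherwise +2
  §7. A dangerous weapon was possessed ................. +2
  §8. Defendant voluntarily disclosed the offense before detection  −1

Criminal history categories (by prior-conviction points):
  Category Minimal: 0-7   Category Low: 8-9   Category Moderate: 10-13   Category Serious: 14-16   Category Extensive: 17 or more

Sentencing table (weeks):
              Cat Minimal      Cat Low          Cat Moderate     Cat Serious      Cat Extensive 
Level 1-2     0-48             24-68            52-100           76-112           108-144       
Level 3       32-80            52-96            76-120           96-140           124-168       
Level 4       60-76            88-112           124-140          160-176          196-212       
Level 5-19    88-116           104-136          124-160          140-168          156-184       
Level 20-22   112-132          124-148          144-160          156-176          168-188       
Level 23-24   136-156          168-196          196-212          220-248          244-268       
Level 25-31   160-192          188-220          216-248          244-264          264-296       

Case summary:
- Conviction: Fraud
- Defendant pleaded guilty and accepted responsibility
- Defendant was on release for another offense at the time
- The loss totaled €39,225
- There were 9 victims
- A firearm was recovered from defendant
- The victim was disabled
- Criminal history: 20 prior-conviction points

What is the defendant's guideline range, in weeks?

264-296 weeks

Base offense level for fraud: 22.
§1 applies: 22 − 2 = 20.
§3 applies: 20 + 2 = 22.
§4 applies (level before this adjustment is 22 ≥ 9, so +3): 22 + 3 = 25.
§5 applies: 25 + 1 = 26.
§6 applies (level before this adjustment is 26 ≥ 9, so +4): 26 + 4 = 30.
§7 applies: 30 + 2 = 32.
Level 32 exceeds the maximum of 31; capped at 31.
Final offense level: 31.
Criminal history: 20 prior points → Category Extensive (17+).
Level 31 falls in the 25-31 band.
Grid: Level 25-31 × Category Extensive = 264-296 weeks.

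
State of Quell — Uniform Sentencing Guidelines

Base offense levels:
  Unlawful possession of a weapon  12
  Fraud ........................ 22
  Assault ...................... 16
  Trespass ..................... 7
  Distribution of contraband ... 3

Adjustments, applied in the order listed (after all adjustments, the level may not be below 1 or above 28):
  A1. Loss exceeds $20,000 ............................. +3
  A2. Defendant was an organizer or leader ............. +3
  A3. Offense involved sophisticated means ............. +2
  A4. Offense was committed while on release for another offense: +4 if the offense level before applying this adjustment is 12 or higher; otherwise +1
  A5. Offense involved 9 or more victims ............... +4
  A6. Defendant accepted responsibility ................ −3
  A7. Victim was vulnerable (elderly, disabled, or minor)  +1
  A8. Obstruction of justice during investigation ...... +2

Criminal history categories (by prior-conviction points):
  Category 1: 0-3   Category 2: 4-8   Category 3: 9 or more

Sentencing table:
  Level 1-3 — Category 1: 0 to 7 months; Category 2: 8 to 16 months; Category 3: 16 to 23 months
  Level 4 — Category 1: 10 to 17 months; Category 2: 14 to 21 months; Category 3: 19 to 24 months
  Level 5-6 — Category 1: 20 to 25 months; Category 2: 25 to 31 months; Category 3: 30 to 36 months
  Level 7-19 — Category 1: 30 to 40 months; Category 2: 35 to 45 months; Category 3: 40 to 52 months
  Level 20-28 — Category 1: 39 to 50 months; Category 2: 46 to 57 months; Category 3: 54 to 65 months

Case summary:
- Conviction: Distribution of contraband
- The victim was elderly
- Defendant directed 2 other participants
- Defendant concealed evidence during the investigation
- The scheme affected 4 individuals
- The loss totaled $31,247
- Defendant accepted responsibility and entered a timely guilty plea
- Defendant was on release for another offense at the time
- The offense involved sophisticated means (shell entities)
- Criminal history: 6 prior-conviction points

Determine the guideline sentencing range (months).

Base offense level for distribution of contraband: 3.
A1 applies: 3 + 3 = 6.
A2 applies: 6 + 3 = 9.
A3 applies: 9 + 2 = 11.
A4 applies (level before this adjustment is 11 < 12, so +1): 11 + 1 = 12.
A6 applies: 12 − 3 = 9.
A7 applies: 9 + 1 = 10.
A8 applies: 10 + 2 = 12.
Final offense level: 12.
Criminal history: 6 prior points → Category 2 (4-8).
Level 12 falls in the 7-19 band.
Grid: Level 7-19 × Category 2 = 35-45 months.

35-45 months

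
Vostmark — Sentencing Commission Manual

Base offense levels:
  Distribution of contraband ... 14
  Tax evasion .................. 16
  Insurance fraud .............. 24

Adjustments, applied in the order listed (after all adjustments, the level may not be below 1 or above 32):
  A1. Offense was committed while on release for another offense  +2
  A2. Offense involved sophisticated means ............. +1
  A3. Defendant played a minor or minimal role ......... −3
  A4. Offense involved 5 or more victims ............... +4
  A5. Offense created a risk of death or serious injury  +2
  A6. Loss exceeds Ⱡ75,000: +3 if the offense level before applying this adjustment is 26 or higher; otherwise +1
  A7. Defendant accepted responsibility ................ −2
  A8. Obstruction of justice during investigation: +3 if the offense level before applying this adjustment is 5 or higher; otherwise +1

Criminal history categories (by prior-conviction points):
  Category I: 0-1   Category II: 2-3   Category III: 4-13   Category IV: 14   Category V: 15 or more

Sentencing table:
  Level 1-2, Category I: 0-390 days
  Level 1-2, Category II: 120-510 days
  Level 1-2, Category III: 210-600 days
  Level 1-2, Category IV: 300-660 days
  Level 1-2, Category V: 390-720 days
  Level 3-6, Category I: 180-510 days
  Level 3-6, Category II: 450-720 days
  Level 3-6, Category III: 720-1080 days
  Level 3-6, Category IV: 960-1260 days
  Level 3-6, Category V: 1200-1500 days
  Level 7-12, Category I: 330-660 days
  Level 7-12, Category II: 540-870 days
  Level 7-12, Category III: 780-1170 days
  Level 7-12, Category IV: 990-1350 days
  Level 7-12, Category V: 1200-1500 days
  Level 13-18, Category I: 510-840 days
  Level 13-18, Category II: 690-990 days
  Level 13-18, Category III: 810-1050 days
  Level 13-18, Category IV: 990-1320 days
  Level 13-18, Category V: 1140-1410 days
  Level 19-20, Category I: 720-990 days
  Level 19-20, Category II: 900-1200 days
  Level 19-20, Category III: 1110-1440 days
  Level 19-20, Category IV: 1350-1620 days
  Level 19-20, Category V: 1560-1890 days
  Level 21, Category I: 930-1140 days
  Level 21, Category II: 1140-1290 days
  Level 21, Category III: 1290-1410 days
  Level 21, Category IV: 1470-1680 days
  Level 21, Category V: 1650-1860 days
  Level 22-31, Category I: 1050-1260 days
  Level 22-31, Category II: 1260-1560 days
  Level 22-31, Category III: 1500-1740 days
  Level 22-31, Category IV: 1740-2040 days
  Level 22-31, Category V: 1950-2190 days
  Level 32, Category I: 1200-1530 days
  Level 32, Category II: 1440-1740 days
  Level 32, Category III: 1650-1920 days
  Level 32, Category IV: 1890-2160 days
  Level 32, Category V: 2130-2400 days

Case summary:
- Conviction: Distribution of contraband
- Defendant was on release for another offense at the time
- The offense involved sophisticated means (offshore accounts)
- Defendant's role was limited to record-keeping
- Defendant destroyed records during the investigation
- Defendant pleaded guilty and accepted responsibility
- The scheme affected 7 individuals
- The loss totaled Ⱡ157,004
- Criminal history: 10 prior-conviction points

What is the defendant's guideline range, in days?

1110-1440 days

Base offense level for distribution of contraband: 14.
A1 applies: 14 + 2 = 16.
A2 applies: 16 + 1 = 17.
A3 applies: 17 − 3 = 14.
A4 applies: 14 + 4 = 18.
A5 does not apply.
A6 applies (level before this adjustment is 18 < 26, so +1): 18 + 1 = 19.
A7 applies: 19 − 2 = 17.
A8 applies (level before this adjustment is 17 ≥ 5, so +3): 17 + 3 = 20.
Final offense level: 20.
Criminal history: 10 prior points → Category III (4-13).
Level 20 falls in the 19-20 band.
Grid: Level 19-20 × Category III = 1110-1440 days.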